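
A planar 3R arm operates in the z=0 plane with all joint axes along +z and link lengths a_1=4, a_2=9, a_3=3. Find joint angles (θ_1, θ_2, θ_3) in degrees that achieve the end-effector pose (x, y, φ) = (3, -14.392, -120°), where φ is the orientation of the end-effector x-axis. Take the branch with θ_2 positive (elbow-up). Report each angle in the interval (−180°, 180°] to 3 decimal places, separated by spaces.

-90.008 30.011 -60.004

wrist centre = target − a_3·(cos φ, sin φ) = (4.5000, -11.7939)
cos θ_2 = (159.3466−4²−9²)/(2·4·9) = 0.8659; θ_2 = 30.0114° (elbow-up)
β = atan2(-11.7939,4.5000) = -69.1155°; ψ = atan2(4.5016,11.7933) = 20.8920°
θ_1 = β − ψ = -90.0076°
θ_3 = φ − θ_1 − θ_2 = -60.0039° (wrapped to (-180°,180°])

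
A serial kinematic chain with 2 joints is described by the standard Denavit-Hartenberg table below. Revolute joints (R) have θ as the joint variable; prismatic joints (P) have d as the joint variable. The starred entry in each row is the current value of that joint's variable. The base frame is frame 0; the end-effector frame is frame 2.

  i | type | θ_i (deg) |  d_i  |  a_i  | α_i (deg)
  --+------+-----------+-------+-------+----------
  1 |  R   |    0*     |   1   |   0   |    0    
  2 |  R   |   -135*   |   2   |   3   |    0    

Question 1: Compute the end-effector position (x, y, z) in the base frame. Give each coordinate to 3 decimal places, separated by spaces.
-2.121 -2.121 3.000

after link 1: o_1 = (0.0000, 0.0000, 1.0000)
after link 2: o_2 = (-2.1213, -2.1213, 3.0000)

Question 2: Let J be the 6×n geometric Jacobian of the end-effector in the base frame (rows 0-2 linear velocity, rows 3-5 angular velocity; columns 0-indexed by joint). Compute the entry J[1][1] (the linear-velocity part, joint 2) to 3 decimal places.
-2.121

axis z_1 = (0.0000,0.0000,1.0000); lever o_n−o_1 = (-2.1213,-2.1213,2.0000)
cross product → J_v[:, 1] = (2.1213,-2.1213,0.0000)
J_ω[:, 1] = z_1
entry J[1][1] = -2.1213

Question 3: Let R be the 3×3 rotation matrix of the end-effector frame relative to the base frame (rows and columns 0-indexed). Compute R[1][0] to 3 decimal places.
-0.707

End-effector x-axis (col 0 of R) = (-0.7071,-0.7071,0.0000)
R[1][0] = -0.7071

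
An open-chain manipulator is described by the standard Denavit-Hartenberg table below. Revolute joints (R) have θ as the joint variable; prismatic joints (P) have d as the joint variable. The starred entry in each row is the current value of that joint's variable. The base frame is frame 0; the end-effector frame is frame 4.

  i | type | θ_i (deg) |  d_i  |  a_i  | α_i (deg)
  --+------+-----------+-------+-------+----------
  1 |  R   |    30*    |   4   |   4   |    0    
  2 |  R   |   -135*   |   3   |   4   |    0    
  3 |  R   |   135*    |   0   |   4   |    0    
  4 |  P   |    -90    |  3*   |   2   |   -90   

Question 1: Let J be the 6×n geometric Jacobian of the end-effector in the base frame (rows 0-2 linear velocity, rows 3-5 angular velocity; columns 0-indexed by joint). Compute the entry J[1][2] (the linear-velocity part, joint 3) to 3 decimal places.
4.464

axis z_2 = (0.0000,0.0000,1.0000); lever o_n−o_2 = (4.4641,0.2679,3.0000)
cross product → J_v[:, 2] = (-0.2679,4.4641,0.0000)
J_ω[:, 2] = z_2
entry J[1][2] = 4.4641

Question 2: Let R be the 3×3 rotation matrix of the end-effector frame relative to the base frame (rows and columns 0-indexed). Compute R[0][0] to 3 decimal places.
End-effector x-axis (col 0 of R) = (0.5000,-0.8660,0.0000)
R[0][0] = 0.5000

0.500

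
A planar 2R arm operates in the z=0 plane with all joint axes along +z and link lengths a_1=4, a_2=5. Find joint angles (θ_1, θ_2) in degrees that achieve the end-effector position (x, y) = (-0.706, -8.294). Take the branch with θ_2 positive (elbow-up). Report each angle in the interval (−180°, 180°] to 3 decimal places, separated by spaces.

cos θ_2 = (69.2889−4²−5²)/(2·4·5) = 0.7072; θ_2 = 44.9907° (elbow-up)
β = atan2(-8.2940,-0.7060) = -94.8654°; ψ = atan2(3.5350,7.5361) = 25.1298°
θ_1 = β − ψ = -119.9952°

-119.995 44.991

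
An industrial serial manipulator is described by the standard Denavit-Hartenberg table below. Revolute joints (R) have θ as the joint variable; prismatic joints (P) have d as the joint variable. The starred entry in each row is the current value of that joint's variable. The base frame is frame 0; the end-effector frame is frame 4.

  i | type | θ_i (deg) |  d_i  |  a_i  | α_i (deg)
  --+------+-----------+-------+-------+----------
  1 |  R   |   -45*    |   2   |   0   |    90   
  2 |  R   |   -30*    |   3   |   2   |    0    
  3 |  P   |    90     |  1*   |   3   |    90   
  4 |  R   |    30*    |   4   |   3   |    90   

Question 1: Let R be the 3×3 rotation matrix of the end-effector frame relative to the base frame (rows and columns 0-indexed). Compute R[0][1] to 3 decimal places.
0.612

End-effector y-axis (col 1 of R) = (0.6124,-0.6124,-0.5000)
R[0][1] = 0.6124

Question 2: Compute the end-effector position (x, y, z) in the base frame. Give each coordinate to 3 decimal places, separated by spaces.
1.764 -9.543 3.848

after link 1: o_1 = (0.0000, 0.0000, 2.0000)
after link 2: o_2 = (-0.8966, -3.3461, 1.0000)
after link 3: o_3 = (-0.5430, -5.1138, 3.5981)
after link 4: o_4 = (1.7644, -9.5425, 3.8481)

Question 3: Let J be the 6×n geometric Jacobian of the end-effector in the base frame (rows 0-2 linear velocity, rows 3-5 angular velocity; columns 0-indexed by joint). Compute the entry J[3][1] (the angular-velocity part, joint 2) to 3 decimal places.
axis z_1 = (-0.7071,-0.7071,0.0000); lever o_n−o_1 = (1.7644,-9.5425,1.8481)
cross product → J_v[:, 1] = (-1.3068,1.3068,7.9952)
J_ω[:, 1] = z_1
entry J[3][1] = -0.7071

-0.707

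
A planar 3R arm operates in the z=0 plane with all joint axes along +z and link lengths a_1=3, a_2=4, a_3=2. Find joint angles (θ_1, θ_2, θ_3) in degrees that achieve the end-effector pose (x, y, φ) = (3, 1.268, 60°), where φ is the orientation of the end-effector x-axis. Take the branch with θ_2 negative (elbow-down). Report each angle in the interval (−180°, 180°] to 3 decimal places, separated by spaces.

wrist centre = target − a_3·(cos φ, sin φ) = (2.0000, -0.4641)
cos θ_2 = (4.2153−3²−4²)/(2·3·4) = -0.8660; θ_2 = -150.0002° (elbow-down)
β = atan2(-0.4641,2.0000) = -13.0629°; ψ = atan2(-2.0000,-0.4641) = -103.0646°
θ_1 = β − ψ = 90.0017°
θ_3 = φ − θ_1 − θ_2 = 119.9985° (wrapped to (-180°,180°])

90.002 -150.000 119.999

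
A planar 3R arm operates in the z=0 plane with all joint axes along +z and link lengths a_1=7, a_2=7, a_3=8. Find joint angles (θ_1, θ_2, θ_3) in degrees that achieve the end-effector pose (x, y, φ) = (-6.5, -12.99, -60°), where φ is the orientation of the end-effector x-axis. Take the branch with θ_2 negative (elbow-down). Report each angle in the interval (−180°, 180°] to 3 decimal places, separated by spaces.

-120.000 -60.003 120.003

wrist centre = target − a_3·(cos φ, sin φ) = (-10.5000, -6.0618)
cos θ_2 = (146.9954−7²−7²)/(2·7·7) = 0.5000; θ_2 = -60.0031° (elbow-down)
β = atan2(-6.0618,-10.5000) = -150.0016°; ψ = atan2(-6.0624,10.4997) = -30.0016°
θ_1 = β − ψ = -120.0000°
θ_3 = φ − θ_1 − θ_2 = 120.0031° (wrapped to (-180°,180°])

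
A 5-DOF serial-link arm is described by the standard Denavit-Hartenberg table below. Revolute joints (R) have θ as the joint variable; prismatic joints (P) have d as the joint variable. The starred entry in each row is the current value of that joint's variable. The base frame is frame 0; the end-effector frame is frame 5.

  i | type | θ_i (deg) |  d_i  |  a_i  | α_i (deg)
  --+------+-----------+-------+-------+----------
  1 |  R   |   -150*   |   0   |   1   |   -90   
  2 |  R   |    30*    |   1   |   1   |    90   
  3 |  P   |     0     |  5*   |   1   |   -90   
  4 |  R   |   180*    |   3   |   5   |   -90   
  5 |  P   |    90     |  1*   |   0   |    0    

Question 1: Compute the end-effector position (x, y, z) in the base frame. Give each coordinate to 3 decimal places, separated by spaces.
after link 1: o_1 = (-0.8660, -0.5000, 0.0000)
after link 2: o_2 = (-1.1160, -1.7990, -0.5000)
after link 3: o_3 = (-4.0311, -3.4821, 3.3301)
after link 4: o_4 = (1.2189, -3.9151, 5.8301)
after link 5: o_5 = (0.7859, -4.1651, 6.6962)

0.786 -4.165 6.696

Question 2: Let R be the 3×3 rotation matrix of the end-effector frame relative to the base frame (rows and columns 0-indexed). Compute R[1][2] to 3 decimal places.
End-effector z-axis (col 2 of R) = (-0.4330,-0.2500,0.8660)
R[1][2] = -0.2500

-0.250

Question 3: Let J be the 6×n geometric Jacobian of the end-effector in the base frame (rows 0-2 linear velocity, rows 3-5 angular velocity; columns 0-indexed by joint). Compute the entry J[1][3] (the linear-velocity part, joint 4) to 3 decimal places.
axis z_3 = (0.5000,-0.8660,0.0000); lever o_n−o_3 = (4.8170,-0.6830,3.3660)
cross product → J_v[:, 3] = (-2.9151,-1.6830,3.8301)
J_ω[:, 3] = z_3
entry J[1][3] = -1.6830

-1.683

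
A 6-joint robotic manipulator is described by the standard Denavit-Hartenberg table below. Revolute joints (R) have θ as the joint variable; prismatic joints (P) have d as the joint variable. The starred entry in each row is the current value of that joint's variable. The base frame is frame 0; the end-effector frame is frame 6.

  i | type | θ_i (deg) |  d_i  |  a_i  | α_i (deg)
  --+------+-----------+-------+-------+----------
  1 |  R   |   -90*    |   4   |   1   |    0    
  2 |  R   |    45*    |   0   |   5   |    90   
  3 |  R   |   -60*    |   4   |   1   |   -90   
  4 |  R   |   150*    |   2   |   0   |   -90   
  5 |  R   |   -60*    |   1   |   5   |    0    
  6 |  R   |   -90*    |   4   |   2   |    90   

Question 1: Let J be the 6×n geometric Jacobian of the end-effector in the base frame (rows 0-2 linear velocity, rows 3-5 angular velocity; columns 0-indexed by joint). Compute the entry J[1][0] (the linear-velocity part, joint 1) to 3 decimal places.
1.640

axis z_0 = ẑ; lever o_n−o_0 = (1.6401,-13.8776,9.5401)
cross product → J_v[:, 0] = (13.8776,1.6401,-0.0000)
J_ω[:, 0] = z_0
entry J[1][0] = 1.6401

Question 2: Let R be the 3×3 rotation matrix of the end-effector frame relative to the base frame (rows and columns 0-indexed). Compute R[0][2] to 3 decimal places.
End-effector z-axis (col 2 of R) = (-0.5540,0.2005,-0.8080)
R[0][2] = -0.5540

-0.554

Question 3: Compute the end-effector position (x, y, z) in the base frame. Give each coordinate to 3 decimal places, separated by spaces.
1.640 -13.878 9.540

after link 1: o_1 = (0.0000, -1.0000, 4.0000)
after link 2: o_2 = (3.5355, -4.5355, 4.0000)
after link 3: o_3 = (1.0607, -7.7175, 3.1340)
after link 4: o_4 = (2.2854, -8.9423, 4.1340)
after link 5: o_5 = (4.2663, -10.3802, 8.6071)
after link 6: o_6 = (1.6401, -13.8776, 9.5401)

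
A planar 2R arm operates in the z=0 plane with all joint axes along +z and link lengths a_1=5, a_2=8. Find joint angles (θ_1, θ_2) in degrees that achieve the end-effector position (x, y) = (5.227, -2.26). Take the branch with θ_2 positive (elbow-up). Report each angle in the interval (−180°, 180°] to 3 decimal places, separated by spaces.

-120.008 135.002

cos θ_2 = (32.4291−5²−8²)/(2·5·8) = -0.7071; θ_2 = 135.0024° (elbow-up)
β = atan2(-2.2600,5.2270) = -23.3822°; ψ = atan2(5.6566,-0.6571) = 96.6259°
θ_1 = β − ψ = -120.0081°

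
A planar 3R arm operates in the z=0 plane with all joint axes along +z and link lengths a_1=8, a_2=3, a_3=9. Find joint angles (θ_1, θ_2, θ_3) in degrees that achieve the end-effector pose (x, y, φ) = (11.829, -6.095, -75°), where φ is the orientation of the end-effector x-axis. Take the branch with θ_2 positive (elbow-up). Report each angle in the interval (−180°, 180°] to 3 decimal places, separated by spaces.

0.000 60.008 -135.008

wrist centre = target − a_3·(cos φ, sin φ) = (9.4996, 2.5983)
cos θ_2 = (96.9943−8²−3²)/(2·8·3) = 0.4999; θ_2 = 60.0079° (elbow-up)
β = atan2(2.5983,9.4996) = 15.2974°; ψ = atan2(2.5983,9.4996) = 15.2971°
θ_1 = β − ψ = 0.0003°
θ_3 = φ − θ_1 − θ_2 = -135.0082° (wrapped to (-180°,180°])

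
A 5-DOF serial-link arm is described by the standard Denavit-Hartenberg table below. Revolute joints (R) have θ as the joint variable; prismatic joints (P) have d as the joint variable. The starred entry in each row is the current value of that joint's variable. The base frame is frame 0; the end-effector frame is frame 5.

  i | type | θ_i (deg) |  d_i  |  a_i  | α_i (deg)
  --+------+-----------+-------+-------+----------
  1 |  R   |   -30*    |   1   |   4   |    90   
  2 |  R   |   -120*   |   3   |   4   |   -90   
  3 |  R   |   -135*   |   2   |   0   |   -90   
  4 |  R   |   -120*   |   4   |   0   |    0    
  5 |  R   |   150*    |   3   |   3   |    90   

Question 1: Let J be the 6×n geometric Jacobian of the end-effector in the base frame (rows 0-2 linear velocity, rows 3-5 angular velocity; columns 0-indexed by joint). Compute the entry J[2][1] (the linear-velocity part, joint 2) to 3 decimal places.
-3.123

axis z_1 = (-0.5000,-0.8660,0.0000); lever o_n−o_1 = (-7.5983,-6.9140,-6.4097)
cross product → J_v[:, 1] = (5.5510,-3.2049,-3.1233)
J_ω[:, 1] = z_1
entry J[2][1] = -3.1233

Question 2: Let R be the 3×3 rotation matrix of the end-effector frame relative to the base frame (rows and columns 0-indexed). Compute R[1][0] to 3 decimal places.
-0.467

End-effector x-axis (col 0 of R) = (-0.4160,-0.4669,0.7803)
R[1][0] = -0.4669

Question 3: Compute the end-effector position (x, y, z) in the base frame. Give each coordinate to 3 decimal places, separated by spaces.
-4.134 -8.914 -5.410

after link 1: o_1 = (3.4641, -2.0000, 1.0000)
after link 2: o_2 = (0.2321, -3.5981, -2.4641)
after link 3: o_3 = (1.7321, -4.4641, -3.4641)
after link 4: o_4 = (-0.9069, -6.2065, -5.9136)
after link 5: o_5 = (-4.1342, -8.9140, -5.4097)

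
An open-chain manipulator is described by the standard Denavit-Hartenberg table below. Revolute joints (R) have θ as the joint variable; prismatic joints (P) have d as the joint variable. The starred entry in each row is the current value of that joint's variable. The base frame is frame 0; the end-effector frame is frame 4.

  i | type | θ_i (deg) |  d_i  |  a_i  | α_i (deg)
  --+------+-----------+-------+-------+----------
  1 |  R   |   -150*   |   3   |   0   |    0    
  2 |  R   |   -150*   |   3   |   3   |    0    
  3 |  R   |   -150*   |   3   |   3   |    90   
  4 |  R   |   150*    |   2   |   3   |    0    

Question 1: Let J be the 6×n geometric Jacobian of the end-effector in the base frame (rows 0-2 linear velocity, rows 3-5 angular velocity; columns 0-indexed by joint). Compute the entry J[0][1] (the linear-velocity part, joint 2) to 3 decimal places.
-2.196

axis z_1 = (0.0000,0.0000,1.0000); lever o_n−o_1 = (-0.5000,2.1962,7.5000)
cross product → J_v[:, 1] = (-2.1962,-0.5000,0.0000)
J_ω[:, 1] = z_1
entry J[0][1] = -2.1962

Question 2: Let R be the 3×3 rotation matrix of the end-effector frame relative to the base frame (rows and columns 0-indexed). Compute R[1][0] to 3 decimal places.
0.866

End-effector x-axis (col 0 of R) = (0.0000,0.8660,0.5000)
R[1][0] = 0.8660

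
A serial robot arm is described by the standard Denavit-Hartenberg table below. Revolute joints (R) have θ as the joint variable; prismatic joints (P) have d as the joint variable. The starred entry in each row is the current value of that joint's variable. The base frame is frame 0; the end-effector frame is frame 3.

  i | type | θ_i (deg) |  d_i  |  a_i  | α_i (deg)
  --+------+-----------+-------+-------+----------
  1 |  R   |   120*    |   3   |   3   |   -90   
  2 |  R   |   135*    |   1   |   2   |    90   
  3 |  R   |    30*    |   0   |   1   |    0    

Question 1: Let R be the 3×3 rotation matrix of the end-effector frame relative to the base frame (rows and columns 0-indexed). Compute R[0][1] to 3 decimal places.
End-effector y-axis (col 1 of R) = (-0.9268,-0.1268,0.3536)
R[0][1] = -0.9268

-0.927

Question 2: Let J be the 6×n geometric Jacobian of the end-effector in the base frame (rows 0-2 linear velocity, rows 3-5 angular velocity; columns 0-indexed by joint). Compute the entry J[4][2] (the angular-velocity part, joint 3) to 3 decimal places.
axis z_2 = (-0.3536,0.6124,-0.7071); lever o_n−o_2 = (-0.1268,-0.7803,-0.6124)
cross product → J_v[:, 2] = (-0.9268,-0.1268,0.3536)
J_ω[:, 2] = z_2
entry J[4][2] = 0.6124

0.612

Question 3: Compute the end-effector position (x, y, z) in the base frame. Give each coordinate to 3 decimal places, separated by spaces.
after link 1: o_1 = (-1.5000, 2.5981, 3.0000)
after link 2: o_2 = (-1.6589, 0.8733, 1.5858)
after link 3: o_3 = (-1.7857, 0.0930, 0.9734)

-1.786 0.093 0.973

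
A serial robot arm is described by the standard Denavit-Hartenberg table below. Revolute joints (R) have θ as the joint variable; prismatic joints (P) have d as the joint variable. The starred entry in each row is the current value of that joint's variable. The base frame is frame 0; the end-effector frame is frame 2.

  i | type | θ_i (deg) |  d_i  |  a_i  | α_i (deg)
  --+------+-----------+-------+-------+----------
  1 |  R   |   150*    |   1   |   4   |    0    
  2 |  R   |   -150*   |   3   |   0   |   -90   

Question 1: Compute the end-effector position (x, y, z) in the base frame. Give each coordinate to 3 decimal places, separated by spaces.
after link 1: o_1 = (-3.4641, 2.0000, 1.0000)
after link 2: o_2 = (-3.4641, 2.0000, 4.0000)

-3.464 2.000 4.000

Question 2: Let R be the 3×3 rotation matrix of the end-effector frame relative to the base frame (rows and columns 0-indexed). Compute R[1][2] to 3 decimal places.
1.000

End-effector z-axis (col 2 of R) = (0.0000,1.0000,0.0000)
R[1][2] = 1.0000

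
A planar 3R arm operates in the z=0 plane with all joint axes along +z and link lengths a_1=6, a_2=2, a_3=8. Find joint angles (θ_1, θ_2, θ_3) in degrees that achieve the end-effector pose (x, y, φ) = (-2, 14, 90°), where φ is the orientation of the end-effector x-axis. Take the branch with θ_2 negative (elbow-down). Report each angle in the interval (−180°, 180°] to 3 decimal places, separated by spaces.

126.870 -90.000 53.130

wrist centre = target − a_3·(cos φ, sin φ) = (-2.0000, 6.0000)
cos θ_2 = (40.0000−6²−2²)/(2·6·2) = 0.0000; θ_2 = -90.0000° (elbow-down)
β = atan2(6.0000,-2.0000) = 108.4349°; ψ = atan2(-2.0000,6.0000) = -18.4349°
θ_1 = β − ψ = 126.8699°
θ_3 = φ − θ_1 − θ_2 = 53.1301° (wrapped to (-180°,180°])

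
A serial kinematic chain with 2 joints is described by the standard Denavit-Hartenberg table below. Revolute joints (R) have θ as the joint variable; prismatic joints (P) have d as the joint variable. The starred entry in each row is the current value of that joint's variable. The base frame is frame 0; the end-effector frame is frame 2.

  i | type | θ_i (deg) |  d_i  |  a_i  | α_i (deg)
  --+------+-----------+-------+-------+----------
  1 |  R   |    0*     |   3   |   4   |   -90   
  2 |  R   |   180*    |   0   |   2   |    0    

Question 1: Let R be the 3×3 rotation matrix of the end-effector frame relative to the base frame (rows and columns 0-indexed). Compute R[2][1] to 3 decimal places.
1.000

End-effector y-axis (col 1 of R) = (-0.0000,-0.0000,1.0000)
R[2][1] = 1.0000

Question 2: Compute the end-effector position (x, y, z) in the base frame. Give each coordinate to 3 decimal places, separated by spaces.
after link 1: o_1 = (4.0000, 0.0000, 3.0000)
after link 2: o_2 = (2.0000, 0.0000, 3.0000)

2.000 0.000 3.000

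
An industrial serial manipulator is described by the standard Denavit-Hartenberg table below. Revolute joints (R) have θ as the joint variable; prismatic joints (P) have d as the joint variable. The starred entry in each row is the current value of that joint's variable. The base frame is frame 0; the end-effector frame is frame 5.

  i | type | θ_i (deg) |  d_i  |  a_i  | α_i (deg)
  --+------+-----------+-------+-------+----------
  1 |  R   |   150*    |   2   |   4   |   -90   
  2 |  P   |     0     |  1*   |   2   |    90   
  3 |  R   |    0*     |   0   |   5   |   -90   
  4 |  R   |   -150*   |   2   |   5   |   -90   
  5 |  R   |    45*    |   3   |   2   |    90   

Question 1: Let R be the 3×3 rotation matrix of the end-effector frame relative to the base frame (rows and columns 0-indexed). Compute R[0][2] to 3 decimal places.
End-effector z-axis (col 2 of R) = (0.1768,-0.9186,0.3536)
R[0][2] = 0.1768

0.177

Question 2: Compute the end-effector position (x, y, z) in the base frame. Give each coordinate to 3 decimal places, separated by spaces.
-6.808 2.099 7.805

after link 1: o_1 = (-3.4641, 2.0000, 2.0000)
after link 2: o_2 = (-5.6962, 2.1340, 2.0000)
after link 3: o_3 = (-10.0263, 4.6340, 2.0000)
after link 4: o_4 = (-7.2763, 0.7369, 4.5000)
after link 5: o_5 = (-6.8076, 2.0992, 7.8052)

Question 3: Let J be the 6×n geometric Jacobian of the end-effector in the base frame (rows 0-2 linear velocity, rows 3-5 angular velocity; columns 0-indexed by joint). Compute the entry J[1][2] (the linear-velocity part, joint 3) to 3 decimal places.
-1.111

axis z_2 = (0.0000,0.0000,1.0000); lever o_n−o_2 = (-1.1114,-0.0347,5.8052)
cross product → J_v[:, 2] = (0.0347,-1.1114,0.0000)
J_ω[:, 2] = z_2
entry J[1][2] = -1.1114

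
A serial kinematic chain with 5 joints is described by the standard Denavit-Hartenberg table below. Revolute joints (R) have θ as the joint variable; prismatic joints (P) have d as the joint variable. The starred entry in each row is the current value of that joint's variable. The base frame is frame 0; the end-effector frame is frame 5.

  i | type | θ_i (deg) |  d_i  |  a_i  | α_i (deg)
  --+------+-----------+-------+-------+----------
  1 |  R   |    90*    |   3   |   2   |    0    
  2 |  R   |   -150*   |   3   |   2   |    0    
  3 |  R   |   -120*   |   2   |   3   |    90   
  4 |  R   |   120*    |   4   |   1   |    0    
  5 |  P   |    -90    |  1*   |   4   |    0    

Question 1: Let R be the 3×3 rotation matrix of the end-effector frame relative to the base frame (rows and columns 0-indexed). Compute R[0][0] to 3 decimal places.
End-effector x-axis (col 0 of R) = (-0.8660,-0.0000,0.5000)
R[0][0] = -0.8660

-0.866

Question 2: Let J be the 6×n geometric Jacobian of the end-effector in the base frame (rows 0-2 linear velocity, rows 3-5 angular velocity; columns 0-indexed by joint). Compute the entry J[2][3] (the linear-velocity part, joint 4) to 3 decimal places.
axis z_3 = (-0.0000,1.0000,0.0000); lever o_n−o_3 = (-2.9641,5.0000,2.8660)
cross product → J_v[:, 3] = (2.8660,-0.0000,2.9641)
J_ω[:, 3] = z_3
entry J[2][3] = 2.9641

2.964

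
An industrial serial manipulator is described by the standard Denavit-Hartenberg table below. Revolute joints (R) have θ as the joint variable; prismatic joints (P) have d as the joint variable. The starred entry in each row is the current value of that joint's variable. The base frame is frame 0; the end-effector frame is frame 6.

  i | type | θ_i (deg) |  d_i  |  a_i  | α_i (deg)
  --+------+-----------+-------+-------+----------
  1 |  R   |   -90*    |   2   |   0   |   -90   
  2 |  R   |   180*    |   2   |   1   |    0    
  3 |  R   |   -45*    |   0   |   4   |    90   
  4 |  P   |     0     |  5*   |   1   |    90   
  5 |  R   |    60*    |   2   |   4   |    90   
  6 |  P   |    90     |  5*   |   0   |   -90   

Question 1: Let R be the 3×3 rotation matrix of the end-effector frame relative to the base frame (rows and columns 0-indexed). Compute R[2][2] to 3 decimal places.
End-effector z-axis (col 2 of R) = (-0.0000,0.2588,0.9659)
R[2][2] = 0.9659

0.966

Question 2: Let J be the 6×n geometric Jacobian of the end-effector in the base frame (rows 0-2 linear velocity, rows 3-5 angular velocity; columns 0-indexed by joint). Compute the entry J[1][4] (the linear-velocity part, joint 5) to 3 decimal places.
axis z_4 = (-1.0000,-0.0000,-0.0000); lever o_n−o_4 = (-2.0000,3.7944,-5.1578)
cross product → J_v[:, 4] = (0.0000,-5.1578,-3.7944)
J_ω[:, 4] = z_4
entry J[1][4] = -5.1578

-5.158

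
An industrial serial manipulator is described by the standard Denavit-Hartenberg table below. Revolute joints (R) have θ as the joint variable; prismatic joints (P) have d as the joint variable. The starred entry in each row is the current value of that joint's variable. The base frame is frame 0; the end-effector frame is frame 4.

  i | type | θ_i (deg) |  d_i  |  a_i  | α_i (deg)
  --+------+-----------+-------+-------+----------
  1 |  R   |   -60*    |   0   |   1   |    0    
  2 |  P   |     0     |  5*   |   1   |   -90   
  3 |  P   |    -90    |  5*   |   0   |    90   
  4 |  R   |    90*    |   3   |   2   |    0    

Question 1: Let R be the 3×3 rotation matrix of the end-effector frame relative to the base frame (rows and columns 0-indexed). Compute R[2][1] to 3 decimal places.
-1.000

End-effector y-axis (col 1 of R) = (0.0000,0.0000,-1.0000)
R[2][1] = -1.0000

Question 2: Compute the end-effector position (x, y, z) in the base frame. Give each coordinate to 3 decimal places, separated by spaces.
after link 1: o_1 = (0.5000, -0.8660, 0.0000)
after link 2: o_2 = (1.0000, -1.7321, 5.0000)
after link 3: o_3 = (5.3301, 0.7679, 5.0000)
after link 4: o_4 = (5.5622, 4.3660, 5.0000)

5.562 4.366 5.000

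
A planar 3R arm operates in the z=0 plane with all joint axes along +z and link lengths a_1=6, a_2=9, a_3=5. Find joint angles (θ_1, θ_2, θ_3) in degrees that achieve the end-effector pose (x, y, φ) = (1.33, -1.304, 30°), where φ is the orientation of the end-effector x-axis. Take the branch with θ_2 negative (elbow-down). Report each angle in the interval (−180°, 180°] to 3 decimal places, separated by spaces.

-16.527 -149.998 -163.475

wrist centre = target − a_3·(cos φ, sin φ) = (-3.0001, -3.8040)
cos θ_2 = (23.4712−6²−9²)/(2·6·9) = -0.8660; θ_2 = -149.9980° (elbow-down)
β = atan2(-3.8040,-3.0001) = -128.2620°; ψ = atan2(-4.5003,-1.7941) = -111.7351°
θ_1 = β − ψ = -16.5270°
θ_3 = φ − θ_1 − θ_2 = -163.4751° (wrapped to (-180°,180°])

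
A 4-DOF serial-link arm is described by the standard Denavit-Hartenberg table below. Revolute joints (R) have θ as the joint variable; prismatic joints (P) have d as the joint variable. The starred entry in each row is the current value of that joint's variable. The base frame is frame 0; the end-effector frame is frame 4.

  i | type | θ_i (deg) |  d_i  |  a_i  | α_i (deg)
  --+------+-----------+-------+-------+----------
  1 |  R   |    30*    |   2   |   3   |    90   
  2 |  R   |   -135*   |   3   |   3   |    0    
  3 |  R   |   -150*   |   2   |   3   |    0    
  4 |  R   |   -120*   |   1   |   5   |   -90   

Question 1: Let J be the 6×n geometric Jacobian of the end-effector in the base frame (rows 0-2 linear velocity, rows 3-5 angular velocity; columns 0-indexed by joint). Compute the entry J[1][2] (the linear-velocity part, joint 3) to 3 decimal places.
0.319

axis z_2 = (0.5000,-0.8660,0.0000); lever o_n−o_2 = (5.2343,-0.4421,-0.6378)
cross product → J_v[:, 2] = (0.5523,0.3189,4.3120)
J_ω[:, 2] = z_2
entry J[1][2] = 0.3189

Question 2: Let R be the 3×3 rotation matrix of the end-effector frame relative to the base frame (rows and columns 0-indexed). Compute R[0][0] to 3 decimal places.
0.612

End-effector x-axis (col 0 of R) = (0.6124,0.3536,-0.7071)
R[0][0] = 0.6124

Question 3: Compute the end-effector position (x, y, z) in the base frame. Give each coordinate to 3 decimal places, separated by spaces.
after link 1: o_1 = (2.5981, 1.5000, 2.0000)
after link 2: o_2 = (2.2610, -2.1587, -0.1213)
after link 3: o_3 = (3.9334, -3.5026, 2.7765)
after link 4: o_4 = (7.4953, -2.6008, -0.7591)

7.495 -2.601 -0.759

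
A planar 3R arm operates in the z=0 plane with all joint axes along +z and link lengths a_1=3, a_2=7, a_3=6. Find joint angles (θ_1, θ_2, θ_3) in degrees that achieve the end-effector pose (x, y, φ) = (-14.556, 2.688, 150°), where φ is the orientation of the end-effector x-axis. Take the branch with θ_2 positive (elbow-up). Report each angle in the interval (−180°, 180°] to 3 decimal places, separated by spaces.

wrist centre = target − a_3·(cos φ, sin φ) = (-9.3598, -0.3120)
cos θ_2 = (87.7041−3²−7²)/(2·3·7) = 0.7072; θ_2 = 44.9892° (elbow-up)
β = atan2(-0.3120,-9.3598) = -178.0908°; ψ = atan2(4.9488,7.9507) = 31.8997°
θ_1 = β − ψ = -209.9906°
θ_3 = φ − θ_1 − θ_2 = -44.9986° (wrapped to (-180°,180°])

150.009 44.989 -44.999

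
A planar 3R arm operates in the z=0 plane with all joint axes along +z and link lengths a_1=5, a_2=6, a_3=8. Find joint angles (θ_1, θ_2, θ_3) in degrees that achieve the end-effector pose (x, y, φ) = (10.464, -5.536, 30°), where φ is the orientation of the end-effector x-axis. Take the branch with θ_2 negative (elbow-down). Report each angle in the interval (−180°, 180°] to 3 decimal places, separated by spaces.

wrist centre = target − a_3·(cos φ, sin φ) = (3.5358, -9.5360)
cos θ_2 = (103.4372−5²−6²)/(2·5·6) = 0.7073; θ_2 = -44.9855° (elbow-down)
β = atan2(-9.5360,3.5358) = -69.6560°; ψ = atan2(-4.2416,9.2437) = -24.6485°
θ_1 = β − ψ = -45.0076°
θ_3 = φ − θ_1 − θ_2 = 119.9930° (wrapped to (-180°,180°])

-45.008 -44.985 119.993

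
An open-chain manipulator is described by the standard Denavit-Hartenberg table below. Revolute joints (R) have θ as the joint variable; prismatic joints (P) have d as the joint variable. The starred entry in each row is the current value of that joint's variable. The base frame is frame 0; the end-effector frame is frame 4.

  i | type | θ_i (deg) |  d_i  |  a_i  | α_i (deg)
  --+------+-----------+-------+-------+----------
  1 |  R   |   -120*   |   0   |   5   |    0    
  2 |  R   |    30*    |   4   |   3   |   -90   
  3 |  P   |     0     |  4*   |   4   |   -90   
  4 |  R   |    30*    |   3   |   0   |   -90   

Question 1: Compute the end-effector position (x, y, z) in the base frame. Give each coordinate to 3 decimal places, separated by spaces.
after link 1: o_1 = (-2.5000, -4.3301, 0.0000)
after link 2: o_2 = (-2.5000, -7.3301, 4.0000)
after link 3: o_3 = (1.5000, -11.3301, 4.0000)
after link 4: o_4 = (1.5000, -11.3301, 1.0000)

1.500 -11.330 1.000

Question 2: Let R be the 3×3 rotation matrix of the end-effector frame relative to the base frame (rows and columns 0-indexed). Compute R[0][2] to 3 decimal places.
End-effector z-axis (col 2 of R) = (-0.8660,0.5000,-0.0000)
R[0][2] = -0.8660

-0.866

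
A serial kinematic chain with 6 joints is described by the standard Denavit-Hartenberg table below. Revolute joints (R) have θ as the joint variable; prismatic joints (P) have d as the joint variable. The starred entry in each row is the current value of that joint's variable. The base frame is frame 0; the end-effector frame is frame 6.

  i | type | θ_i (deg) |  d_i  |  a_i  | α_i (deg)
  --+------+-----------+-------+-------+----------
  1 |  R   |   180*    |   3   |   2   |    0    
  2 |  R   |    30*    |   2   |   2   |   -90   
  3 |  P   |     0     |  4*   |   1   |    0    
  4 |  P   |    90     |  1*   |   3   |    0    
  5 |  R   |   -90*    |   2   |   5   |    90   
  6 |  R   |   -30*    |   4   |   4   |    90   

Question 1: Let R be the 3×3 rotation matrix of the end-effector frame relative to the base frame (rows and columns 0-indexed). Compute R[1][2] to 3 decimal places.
1.000

End-effector z-axis (col 2 of R) = (0.0000,1.0000,0.0000)
R[1][2] = 1.0000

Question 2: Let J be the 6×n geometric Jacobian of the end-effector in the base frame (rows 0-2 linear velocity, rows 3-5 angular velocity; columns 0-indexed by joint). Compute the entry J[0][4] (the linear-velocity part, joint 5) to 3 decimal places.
-3.464

axis z_4 = (0.5000,-0.8660,0.0000); lever o_n−o_4 = (-7.3301,-4.2321,4.0000)
cross product → J_v[:, 4] = (-3.4641,-2.0000,-8.4641)
J_ω[:, 4] = z_4
entry J[0][4] = -3.4641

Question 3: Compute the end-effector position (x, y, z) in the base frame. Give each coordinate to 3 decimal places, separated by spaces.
after link 1: o_1 = (-2.0000, 0.0000, 3.0000)
after link 2: o_2 = (-3.7321, -1.0000, 5.0000)
after link 3: o_3 = (-2.5981, -4.9641, 5.0000)
after link 4: o_4 = (-2.0981, -5.8301, 2.0000)
after link 5: o_5 = (-5.4282, -10.0622, 2.0000)
after link 6: o_6 = (-9.4282, -10.0622, 6.0000)

-9.428 -10.062 6.000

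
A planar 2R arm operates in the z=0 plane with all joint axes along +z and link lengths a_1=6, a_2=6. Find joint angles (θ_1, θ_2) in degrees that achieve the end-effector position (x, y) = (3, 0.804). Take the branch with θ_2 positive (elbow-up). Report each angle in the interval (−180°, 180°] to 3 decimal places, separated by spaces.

-59.997 150.000

cos θ_2 = (9.6464−6²−6²)/(2·6·6) = -0.8660; θ_2 = 149.9996° (elbow-up)
β = atan2(0.8040,3.0000) = 15.0027°; ψ = atan2(3.0000,0.8039) = 74.9998°
θ_1 = β − ψ = -59.9971°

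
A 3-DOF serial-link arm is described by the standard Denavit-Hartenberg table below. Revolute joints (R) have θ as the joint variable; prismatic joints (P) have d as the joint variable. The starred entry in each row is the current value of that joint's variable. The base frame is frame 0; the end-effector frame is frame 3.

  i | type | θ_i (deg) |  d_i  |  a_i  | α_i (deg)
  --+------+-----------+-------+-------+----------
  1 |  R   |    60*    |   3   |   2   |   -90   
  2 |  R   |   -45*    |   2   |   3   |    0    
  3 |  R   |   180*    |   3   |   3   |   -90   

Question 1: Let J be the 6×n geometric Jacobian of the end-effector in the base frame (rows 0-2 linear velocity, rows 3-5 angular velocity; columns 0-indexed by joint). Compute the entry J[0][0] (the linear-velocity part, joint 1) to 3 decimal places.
-4.232

axis z_0 = ẑ; lever o_n−o_0 = (-3.3301,4.2321,3.0000)
cross product → J_v[:, 0] = (-4.2321,-3.3301,0.0000)
J_ω[:, 0] = z_0
entry J[0][0] = -4.2321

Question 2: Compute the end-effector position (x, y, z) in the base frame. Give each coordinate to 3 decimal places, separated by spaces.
after link 1: o_1 = (1.0000, 1.7321, 3.0000)
after link 2: o_2 = (0.3286, 4.5692, 5.1213)
after link 3: o_3 = (-3.3301, 4.2321, 3.0000)

-3.330 4.232 3.000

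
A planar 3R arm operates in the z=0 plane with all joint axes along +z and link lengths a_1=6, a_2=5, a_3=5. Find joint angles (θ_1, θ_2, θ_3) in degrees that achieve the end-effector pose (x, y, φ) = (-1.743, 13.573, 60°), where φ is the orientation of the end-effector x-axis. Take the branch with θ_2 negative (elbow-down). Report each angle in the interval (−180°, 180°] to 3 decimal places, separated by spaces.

wrist centre = target − a_3·(cos φ, sin φ) = (-4.2430, 9.2429)
cos θ_2 = (103.4337−6²−5²)/(2·6·5) = 0.7072; θ_2 = -44.9901° (elbow-down)
β = atan2(9.2429,-4.2430) = 114.6578°; ψ = atan2(-3.5349,9.5361) = -20.3391°
θ_1 = β − ψ = 134.9969°
θ_3 = φ − θ_1 − θ_2 = -30.0068° (wrapped to (-180°,180°])

134.997 -44.990 -30.007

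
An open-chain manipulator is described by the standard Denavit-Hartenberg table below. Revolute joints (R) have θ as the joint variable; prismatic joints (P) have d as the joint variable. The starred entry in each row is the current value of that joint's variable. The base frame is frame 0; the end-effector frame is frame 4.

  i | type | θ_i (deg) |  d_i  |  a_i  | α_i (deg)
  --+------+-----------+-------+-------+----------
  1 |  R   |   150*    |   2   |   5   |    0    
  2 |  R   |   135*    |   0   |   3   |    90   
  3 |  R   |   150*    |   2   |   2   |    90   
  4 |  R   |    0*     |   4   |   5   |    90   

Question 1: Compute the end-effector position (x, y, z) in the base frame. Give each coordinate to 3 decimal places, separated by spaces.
-6.537 3.008 8.964

after link 1: o_1 = (-4.3301, 2.5000, 2.0000)
after link 2: o_2 = (-3.5537, -0.3978, 2.0000)
after link 3: o_3 = (-5.9338, 0.7576, 3.0000)
after link 4: o_4 = (-6.5369, 3.0083, 8.9641)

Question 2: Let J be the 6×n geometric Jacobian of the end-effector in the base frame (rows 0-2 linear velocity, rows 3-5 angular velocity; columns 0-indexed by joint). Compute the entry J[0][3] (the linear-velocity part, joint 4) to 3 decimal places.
-4.830

axis z_3 = (0.1294,-0.4830,0.8660); lever o_n−o_3 = (-0.6031,2.2507,5.9641)
cross product → J_v[:, 3] = (-4.8296,-1.2941,0.0000)
J_ω[:, 3] = z_3
entry J[0][3] = -4.8296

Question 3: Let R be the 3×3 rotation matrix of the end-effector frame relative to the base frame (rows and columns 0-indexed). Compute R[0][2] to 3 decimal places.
0.966

End-effector z-axis (col 2 of R) = (0.9659,0.2588,0.0000)
R[0][2] = 0.9659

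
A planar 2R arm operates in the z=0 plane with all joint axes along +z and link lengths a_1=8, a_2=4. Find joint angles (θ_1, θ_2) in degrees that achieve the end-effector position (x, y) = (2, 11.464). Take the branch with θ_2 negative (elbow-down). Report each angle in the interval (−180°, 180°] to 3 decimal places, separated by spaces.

cos θ_2 = (135.4233−8²−4²)/(2·8·4) = 0.8660; θ_2 = -30.0042° (elbow-down)
β = atan2(11.4640,2.0000) = 80.1038°; ψ = atan2(-2.0003,11.4640) = -9.8974°
θ_1 = β − ψ = 90.0013°

90.001 -30.004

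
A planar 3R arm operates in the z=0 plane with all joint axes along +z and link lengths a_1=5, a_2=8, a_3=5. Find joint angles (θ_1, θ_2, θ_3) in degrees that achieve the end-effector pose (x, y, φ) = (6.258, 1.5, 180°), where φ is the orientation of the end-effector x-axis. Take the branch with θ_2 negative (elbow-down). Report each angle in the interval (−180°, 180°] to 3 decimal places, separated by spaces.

45.182 -60.006 -165.176

wrist centre = target − a_3·(cos φ, sin φ) = (11.2580, 1.5000)
cos θ_2 = (128.9926−5²−8²)/(2·5·8) = 0.4999; θ_2 = -60.0061° (elbow-down)
β = atan2(1.5000,11.2580) = 7.5893°; ψ = atan2(-6.9286,8.9993) = -37.5931°
θ_1 = β − ψ = 45.1824°
θ_3 = φ − θ_1 − θ_2 = -165.1763° (wrapped to (-180°,180°])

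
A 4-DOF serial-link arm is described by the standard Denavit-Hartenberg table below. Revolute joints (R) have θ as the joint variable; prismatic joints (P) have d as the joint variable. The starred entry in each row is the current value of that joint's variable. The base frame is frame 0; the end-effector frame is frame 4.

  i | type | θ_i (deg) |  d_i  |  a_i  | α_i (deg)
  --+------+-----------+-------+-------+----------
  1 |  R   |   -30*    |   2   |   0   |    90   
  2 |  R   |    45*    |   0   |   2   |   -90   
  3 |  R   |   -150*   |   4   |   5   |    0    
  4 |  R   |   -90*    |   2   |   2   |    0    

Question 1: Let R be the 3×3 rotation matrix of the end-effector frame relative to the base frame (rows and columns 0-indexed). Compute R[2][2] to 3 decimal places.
End-effector z-axis (col 2 of R) = (-0.6124,0.3536,0.7071)
R[2][2] = 0.7071

0.707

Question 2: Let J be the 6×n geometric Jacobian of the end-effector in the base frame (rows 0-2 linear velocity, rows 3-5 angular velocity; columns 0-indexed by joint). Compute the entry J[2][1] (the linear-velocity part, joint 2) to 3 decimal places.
axis z_1 = (-0.5000,-0.8660,0.0000); lever o_n−o_1 = (-6.0975,2.6336,1.8879)
cross product → J_v[:, 1] = (-1.6350,0.9439,-6.5974)
J_ω[:, 1] = z_1
entry J[2][1] = -6.5974

-6.597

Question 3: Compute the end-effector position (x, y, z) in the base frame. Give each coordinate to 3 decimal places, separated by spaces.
after link 1: o_1 = (0.0000, 0.0000, 2.0000)
after link 2: o_2 = (1.2247, -0.7071, 3.4142)
after link 3: o_3 = (-5.1264, 0.0730, 3.1808)
after link 4: o_4 = (-6.0975, 2.6336, 3.8879)

-6.097 2.634 3.888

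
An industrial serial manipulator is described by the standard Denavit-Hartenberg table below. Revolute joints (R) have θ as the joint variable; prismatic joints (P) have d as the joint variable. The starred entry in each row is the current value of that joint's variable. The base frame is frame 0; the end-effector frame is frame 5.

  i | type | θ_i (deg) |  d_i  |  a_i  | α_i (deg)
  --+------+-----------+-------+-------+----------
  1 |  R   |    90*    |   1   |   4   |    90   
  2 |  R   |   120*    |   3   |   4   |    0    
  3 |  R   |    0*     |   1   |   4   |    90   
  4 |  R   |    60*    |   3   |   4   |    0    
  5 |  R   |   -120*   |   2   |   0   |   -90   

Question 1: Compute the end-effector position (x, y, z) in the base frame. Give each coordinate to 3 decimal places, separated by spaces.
after link 1: o_1 = (0.0000, 4.0000, 1.0000)
after link 2: o_2 = (3.0000, 2.0000, 4.4641)
after link 3: o_3 = (4.0000, 0.0000, 7.9282)
after link 4: o_4 = (7.4641, 1.5981, 11.1603)
after link 5: o_5 = (7.4641, 3.3301, 12.1603)

7.464 3.330 12.160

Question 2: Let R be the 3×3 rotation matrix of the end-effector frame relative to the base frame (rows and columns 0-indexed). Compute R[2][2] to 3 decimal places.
End-effector z-axis (col 2 of R) = (0.5000,-0.4330,0.7500)
R[2][2] = 0.7500

0.750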